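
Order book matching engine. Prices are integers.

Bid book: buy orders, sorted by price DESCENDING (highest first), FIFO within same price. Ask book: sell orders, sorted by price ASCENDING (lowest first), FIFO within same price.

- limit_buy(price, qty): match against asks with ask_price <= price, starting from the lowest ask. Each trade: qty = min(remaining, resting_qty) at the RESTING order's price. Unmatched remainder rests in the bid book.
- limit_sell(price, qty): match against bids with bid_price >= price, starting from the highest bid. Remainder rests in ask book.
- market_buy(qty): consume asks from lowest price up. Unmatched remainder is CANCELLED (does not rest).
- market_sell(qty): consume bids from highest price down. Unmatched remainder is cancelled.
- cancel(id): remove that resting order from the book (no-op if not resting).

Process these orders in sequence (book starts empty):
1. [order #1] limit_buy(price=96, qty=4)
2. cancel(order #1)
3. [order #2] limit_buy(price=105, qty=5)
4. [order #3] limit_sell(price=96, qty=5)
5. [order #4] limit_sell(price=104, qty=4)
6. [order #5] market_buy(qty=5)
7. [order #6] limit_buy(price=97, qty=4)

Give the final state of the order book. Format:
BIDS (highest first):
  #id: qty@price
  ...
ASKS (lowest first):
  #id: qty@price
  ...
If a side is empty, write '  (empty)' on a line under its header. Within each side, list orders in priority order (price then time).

After op 1 [order #1] limit_buy(price=96, qty=4): fills=none; bids=[#1:4@96] asks=[-]
After op 2 cancel(order #1): fills=none; bids=[-] asks=[-]
After op 3 [order #2] limit_buy(price=105, qty=5): fills=none; bids=[#2:5@105] asks=[-]
After op 4 [order #3] limit_sell(price=96, qty=5): fills=#2x#3:5@105; bids=[-] asks=[-]
After op 5 [order #4] limit_sell(price=104, qty=4): fills=none; bids=[-] asks=[#4:4@104]
After op 6 [order #5] market_buy(qty=5): fills=#5x#4:4@104; bids=[-] asks=[-]
After op 7 [order #6] limit_buy(price=97, qty=4): fills=none; bids=[#6:4@97] asks=[-]

Answer: BIDS (highest first):
  #6: 4@97
ASKS (lowest first):
  (empty)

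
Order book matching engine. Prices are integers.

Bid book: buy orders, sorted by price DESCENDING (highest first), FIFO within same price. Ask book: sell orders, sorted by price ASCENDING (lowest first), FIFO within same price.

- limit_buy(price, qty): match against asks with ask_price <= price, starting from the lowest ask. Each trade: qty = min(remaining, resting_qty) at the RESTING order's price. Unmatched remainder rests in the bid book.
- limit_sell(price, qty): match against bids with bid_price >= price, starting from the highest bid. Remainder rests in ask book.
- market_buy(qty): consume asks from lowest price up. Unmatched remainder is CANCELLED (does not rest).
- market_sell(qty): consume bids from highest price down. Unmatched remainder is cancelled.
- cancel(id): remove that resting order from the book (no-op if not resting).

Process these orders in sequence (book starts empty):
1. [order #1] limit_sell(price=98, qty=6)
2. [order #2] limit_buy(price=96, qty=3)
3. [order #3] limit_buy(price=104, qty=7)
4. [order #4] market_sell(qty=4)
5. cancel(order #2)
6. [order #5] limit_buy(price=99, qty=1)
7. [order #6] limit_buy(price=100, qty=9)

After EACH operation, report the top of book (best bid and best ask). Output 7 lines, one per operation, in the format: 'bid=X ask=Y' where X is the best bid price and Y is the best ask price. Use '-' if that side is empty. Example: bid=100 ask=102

Answer: bid=- ask=98
bid=96 ask=98
bid=104 ask=-
bid=- ask=-
bid=- ask=-
bid=99 ask=-
bid=100 ask=-

Derivation:
After op 1 [order #1] limit_sell(price=98, qty=6): fills=none; bids=[-] asks=[#1:6@98]
After op 2 [order #2] limit_buy(price=96, qty=3): fills=none; bids=[#2:3@96] asks=[#1:6@98]
After op 3 [order #3] limit_buy(price=104, qty=7): fills=#3x#1:6@98; bids=[#3:1@104 #2:3@96] asks=[-]
After op 4 [order #4] market_sell(qty=4): fills=#3x#4:1@104 #2x#4:3@96; bids=[-] asks=[-]
After op 5 cancel(order #2): fills=none; bids=[-] asks=[-]
After op 6 [order #5] limit_buy(price=99, qty=1): fills=none; bids=[#5:1@99] asks=[-]
After op 7 [order #6] limit_buy(price=100, qty=9): fills=none; bids=[#6:9@100 #5:1@99] asks=[-]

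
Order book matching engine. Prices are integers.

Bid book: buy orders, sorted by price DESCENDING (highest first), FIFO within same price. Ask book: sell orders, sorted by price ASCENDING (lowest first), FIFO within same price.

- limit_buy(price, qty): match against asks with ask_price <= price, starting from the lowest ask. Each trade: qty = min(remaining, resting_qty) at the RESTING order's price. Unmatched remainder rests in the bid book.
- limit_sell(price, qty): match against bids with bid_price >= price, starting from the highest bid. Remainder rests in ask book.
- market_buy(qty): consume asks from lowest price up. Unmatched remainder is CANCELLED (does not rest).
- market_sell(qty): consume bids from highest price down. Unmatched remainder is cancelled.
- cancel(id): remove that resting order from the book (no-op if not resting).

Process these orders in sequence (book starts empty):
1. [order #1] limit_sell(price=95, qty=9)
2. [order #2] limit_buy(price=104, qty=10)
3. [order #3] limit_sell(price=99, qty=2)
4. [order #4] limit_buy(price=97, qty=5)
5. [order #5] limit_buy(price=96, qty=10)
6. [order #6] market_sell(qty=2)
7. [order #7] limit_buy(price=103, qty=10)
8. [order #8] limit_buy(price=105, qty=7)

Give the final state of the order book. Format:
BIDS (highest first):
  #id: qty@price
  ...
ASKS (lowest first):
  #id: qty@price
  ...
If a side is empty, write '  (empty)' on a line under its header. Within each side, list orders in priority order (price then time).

After op 1 [order #1] limit_sell(price=95, qty=9): fills=none; bids=[-] asks=[#1:9@95]
After op 2 [order #2] limit_buy(price=104, qty=10): fills=#2x#1:9@95; bids=[#2:1@104] asks=[-]
After op 3 [order #3] limit_sell(price=99, qty=2): fills=#2x#3:1@104; bids=[-] asks=[#3:1@99]
After op 4 [order #4] limit_buy(price=97, qty=5): fills=none; bids=[#4:5@97] asks=[#3:1@99]
After op 5 [order #5] limit_buy(price=96, qty=10): fills=none; bids=[#4:5@97 #5:10@96] asks=[#3:1@99]
After op 6 [order #6] market_sell(qty=2): fills=#4x#6:2@97; bids=[#4:3@97 #5:10@96] asks=[#3:1@99]
After op 7 [order #7] limit_buy(price=103, qty=10): fills=#7x#3:1@99; bids=[#7:9@103 #4:3@97 #5:10@96] asks=[-]
After op 8 [order #8] limit_buy(price=105, qty=7): fills=none; bids=[#8:7@105 #7:9@103 #4:3@97 #5:10@96] asks=[-]

Answer: BIDS (highest first):
  #8: 7@105
  #7: 9@103
  #4: 3@97
  #5: 10@96
ASKS (lowest first):
  (empty)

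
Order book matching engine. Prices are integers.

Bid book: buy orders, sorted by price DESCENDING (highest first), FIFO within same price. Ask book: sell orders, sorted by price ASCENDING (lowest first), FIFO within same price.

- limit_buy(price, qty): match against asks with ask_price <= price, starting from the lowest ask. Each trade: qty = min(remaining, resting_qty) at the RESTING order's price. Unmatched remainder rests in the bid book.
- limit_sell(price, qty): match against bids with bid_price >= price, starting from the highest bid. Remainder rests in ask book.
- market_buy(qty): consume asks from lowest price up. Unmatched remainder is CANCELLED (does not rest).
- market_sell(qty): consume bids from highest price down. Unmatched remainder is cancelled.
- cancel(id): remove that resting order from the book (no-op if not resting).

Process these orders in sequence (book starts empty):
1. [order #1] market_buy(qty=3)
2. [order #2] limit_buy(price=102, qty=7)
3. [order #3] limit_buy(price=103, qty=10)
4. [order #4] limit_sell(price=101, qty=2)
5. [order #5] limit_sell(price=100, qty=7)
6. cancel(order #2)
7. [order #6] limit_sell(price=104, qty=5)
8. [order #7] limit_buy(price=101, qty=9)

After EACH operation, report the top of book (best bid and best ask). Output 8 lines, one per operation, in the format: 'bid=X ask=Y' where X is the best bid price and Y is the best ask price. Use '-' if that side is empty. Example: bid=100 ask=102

Answer: bid=- ask=-
bid=102 ask=-
bid=103 ask=-
bid=103 ask=-
bid=103 ask=-
bid=103 ask=-
bid=103 ask=104
bid=103 ask=104

Derivation:
After op 1 [order #1] market_buy(qty=3): fills=none; bids=[-] asks=[-]
After op 2 [order #2] limit_buy(price=102, qty=7): fills=none; bids=[#2:7@102] asks=[-]
After op 3 [order #3] limit_buy(price=103, qty=10): fills=none; bids=[#3:10@103 #2:7@102] asks=[-]
After op 4 [order #4] limit_sell(price=101, qty=2): fills=#3x#4:2@103; bids=[#3:8@103 #2:7@102] asks=[-]
After op 5 [order #5] limit_sell(price=100, qty=7): fills=#3x#5:7@103; bids=[#3:1@103 #2:7@102] asks=[-]
After op 6 cancel(order #2): fills=none; bids=[#3:1@103] asks=[-]
After op 7 [order #6] limit_sell(price=104, qty=5): fills=none; bids=[#3:1@103] asks=[#6:5@104]
After op 8 [order #7] limit_buy(price=101, qty=9): fills=none; bids=[#3:1@103 #7:9@101] asks=[#6:5@104]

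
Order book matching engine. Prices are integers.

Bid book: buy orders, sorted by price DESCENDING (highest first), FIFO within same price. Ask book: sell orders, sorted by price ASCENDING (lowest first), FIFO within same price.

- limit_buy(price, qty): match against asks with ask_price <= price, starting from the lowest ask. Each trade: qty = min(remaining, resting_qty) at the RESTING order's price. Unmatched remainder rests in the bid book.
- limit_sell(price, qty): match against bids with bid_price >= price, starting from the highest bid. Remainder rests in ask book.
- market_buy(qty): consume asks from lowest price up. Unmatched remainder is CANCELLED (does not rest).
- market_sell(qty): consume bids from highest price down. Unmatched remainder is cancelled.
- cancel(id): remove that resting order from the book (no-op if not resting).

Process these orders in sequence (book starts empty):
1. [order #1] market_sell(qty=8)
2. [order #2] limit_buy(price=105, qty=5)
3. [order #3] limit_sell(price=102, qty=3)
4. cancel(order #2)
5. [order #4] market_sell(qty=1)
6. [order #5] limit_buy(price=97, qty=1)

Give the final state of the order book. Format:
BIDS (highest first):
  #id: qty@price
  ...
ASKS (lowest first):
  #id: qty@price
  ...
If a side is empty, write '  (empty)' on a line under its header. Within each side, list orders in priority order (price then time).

Answer: BIDS (highest first):
  #5: 1@97
ASKS (lowest first):
  (empty)

Derivation:
After op 1 [order #1] market_sell(qty=8): fills=none; bids=[-] asks=[-]
After op 2 [order #2] limit_buy(price=105, qty=5): fills=none; bids=[#2:5@105] asks=[-]
After op 3 [order #3] limit_sell(price=102, qty=3): fills=#2x#3:3@105; bids=[#2:2@105] asks=[-]
After op 4 cancel(order #2): fills=none; bids=[-] asks=[-]
After op 5 [order #4] market_sell(qty=1): fills=none; bids=[-] asks=[-]
After op 6 [order #5] limit_buy(price=97, qty=1): fills=none; bids=[#5:1@97] asks=[-]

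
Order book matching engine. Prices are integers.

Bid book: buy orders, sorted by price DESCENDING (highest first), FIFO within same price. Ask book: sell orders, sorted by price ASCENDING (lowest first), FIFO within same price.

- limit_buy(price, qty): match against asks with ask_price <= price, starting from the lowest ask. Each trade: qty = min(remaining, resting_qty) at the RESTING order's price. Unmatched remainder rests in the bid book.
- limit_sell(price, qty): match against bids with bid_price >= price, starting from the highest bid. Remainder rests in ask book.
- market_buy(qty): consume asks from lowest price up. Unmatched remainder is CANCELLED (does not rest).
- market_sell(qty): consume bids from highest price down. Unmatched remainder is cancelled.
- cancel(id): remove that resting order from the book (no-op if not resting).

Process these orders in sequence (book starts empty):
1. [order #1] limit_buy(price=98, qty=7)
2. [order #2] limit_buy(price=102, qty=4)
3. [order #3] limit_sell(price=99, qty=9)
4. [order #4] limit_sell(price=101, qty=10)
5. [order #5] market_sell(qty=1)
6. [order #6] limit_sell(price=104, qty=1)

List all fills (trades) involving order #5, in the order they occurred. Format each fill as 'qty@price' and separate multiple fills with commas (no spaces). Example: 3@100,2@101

Answer: 1@98

Derivation:
After op 1 [order #1] limit_buy(price=98, qty=7): fills=none; bids=[#1:7@98] asks=[-]
After op 2 [order #2] limit_buy(price=102, qty=4): fills=none; bids=[#2:4@102 #1:7@98] asks=[-]
After op 3 [order #3] limit_sell(price=99, qty=9): fills=#2x#3:4@102; bids=[#1:7@98] asks=[#3:5@99]
After op 4 [order #4] limit_sell(price=101, qty=10): fills=none; bids=[#1:7@98] asks=[#3:5@99 #4:10@101]
After op 5 [order #5] market_sell(qty=1): fills=#1x#5:1@98; bids=[#1:6@98] asks=[#3:5@99 #4:10@101]
After op 6 [order #6] limit_sell(price=104, qty=1): fills=none; bids=[#1:6@98] asks=[#3:5@99 #4:10@101 #6:1@104]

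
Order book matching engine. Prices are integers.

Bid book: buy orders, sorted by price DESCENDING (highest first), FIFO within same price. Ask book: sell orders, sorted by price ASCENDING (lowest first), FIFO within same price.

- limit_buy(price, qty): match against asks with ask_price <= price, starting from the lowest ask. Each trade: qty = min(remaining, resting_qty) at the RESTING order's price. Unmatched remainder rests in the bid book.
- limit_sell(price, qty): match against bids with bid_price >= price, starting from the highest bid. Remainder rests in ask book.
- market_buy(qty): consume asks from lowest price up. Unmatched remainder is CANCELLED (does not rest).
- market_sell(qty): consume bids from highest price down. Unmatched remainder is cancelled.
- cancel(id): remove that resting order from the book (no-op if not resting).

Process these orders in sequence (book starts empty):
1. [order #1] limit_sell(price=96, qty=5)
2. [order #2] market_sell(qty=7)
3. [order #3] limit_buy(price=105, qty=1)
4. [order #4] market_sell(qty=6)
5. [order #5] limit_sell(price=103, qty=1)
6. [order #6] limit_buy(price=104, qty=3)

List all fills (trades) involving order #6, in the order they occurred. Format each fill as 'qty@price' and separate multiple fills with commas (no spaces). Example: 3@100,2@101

After op 1 [order #1] limit_sell(price=96, qty=5): fills=none; bids=[-] asks=[#1:5@96]
After op 2 [order #2] market_sell(qty=7): fills=none; bids=[-] asks=[#1:5@96]
After op 3 [order #3] limit_buy(price=105, qty=1): fills=#3x#1:1@96; bids=[-] asks=[#1:4@96]
After op 4 [order #4] market_sell(qty=6): fills=none; bids=[-] asks=[#1:4@96]
After op 5 [order #5] limit_sell(price=103, qty=1): fills=none; bids=[-] asks=[#1:4@96 #5:1@103]
After op 6 [order #6] limit_buy(price=104, qty=3): fills=#6x#1:3@96; bids=[-] asks=[#1:1@96 #5:1@103]

Answer: 3@96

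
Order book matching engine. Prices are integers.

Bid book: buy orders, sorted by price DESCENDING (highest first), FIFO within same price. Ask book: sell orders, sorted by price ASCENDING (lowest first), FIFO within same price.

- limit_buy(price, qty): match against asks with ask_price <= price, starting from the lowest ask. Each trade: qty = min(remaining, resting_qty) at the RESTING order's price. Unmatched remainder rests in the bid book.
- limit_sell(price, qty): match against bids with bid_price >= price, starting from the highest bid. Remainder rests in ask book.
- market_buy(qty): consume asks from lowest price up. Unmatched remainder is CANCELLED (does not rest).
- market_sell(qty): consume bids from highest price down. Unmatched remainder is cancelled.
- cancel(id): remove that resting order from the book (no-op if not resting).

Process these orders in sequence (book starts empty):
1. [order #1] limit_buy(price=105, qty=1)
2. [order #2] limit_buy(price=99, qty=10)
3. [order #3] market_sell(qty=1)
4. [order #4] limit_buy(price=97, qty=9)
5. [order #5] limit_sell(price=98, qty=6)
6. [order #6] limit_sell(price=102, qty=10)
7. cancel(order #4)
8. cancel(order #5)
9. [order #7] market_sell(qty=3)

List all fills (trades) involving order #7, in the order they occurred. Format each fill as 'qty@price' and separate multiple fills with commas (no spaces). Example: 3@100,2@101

Answer: 3@99

Derivation:
After op 1 [order #1] limit_buy(price=105, qty=1): fills=none; bids=[#1:1@105] asks=[-]
After op 2 [order #2] limit_buy(price=99, qty=10): fills=none; bids=[#1:1@105 #2:10@99] asks=[-]
After op 3 [order #3] market_sell(qty=1): fills=#1x#3:1@105; bids=[#2:10@99] asks=[-]
After op 4 [order #4] limit_buy(price=97, qty=9): fills=none; bids=[#2:10@99 #4:9@97] asks=[-]
After op 5 [order #5] limit_sell(price=98, qty=6): fills=#2x#5:6@99; bids=[#2:4@99 #4:9@97] asks=[-]
After op 6 [order #6] limit_sell(price=102, qty=10): fills=none; bids=[#2:4@99 #4:9@97] asks=[#6:10@102]
After op 7 cancel(order #4): fills=none; bids=[#2:4@99] asks=[#6:10@102]
After op 8 cancel(order #5): fills=none; bids=[#2:4@99] asks=[#6:10@102]
After op 9 [order #7] market_sell(qty=3): fills=#2x#7:3@99; bids=[#2:1@99] asks=[#6:10@102]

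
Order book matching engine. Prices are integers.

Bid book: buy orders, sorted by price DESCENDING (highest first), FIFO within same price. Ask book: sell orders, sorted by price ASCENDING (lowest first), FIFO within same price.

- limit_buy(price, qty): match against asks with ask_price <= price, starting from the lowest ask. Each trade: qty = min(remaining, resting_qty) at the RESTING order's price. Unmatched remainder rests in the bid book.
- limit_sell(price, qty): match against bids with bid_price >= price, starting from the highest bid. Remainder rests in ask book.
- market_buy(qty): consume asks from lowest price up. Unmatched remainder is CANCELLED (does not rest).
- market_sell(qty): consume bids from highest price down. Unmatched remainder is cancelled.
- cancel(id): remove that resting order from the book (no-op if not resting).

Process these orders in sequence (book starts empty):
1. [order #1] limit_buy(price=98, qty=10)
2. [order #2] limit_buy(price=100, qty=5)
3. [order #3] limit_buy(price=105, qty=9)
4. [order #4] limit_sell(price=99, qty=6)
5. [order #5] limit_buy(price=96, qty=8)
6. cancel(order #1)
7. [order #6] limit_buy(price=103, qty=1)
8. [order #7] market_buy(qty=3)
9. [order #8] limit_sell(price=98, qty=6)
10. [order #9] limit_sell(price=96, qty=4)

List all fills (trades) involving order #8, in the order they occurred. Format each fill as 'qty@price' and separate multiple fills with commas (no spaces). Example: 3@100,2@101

Answer: 3@105,1@103,2@100

Derivation:
After op 1 [order #1] limit_buy(price=98, qty=10): fills=none; bids=[#1:10@98] asks=[-]
After op 2 [order #2] limit_buy(price=100, qty=5): fills=none; bids=[#2:5@100 #1:10@98] asks=[-]
After op 3 [order #3] limit_buy(price=105, qty=9): fills=none; bids=[#3:9@105 #2:5@100 #1:10@98] asks=[-]
After op 4 [order #4] limit_sell(price=99, qty=6): fills=#3x#4:6@105; bids=[#3:3@105 #2:5@100 #1:10@98] asks=[-]
After op 5 [order #5] limit_buy(price=96, qty=8): fills=none; bids=[#3:3@105 #2:5@100 #1:10@98 #5:8@96] asks=[-]
After op 6 cancel(order #1): fills=none; bids=[#3:3@105 #2:5@100 #5:8@96] asks=[-]
After op 7 [order #6] limit_buy(price=103, qty=1): fills=none; bids=[#3:3@105 #6:1@103 #2:5@100 #5:8@96] asks=[-]
After op 8 [order #7] market_buy(qty=3): fills=none; bids=[#3:3@105 #6:1@103 #2:5@100 #5:8@96] asks=[-]
After op 9 [order #8] limit_sell(price=98, qty=6): fills=#3x#8:3@105 #6x#8:1@103 #2x#8:2@100; bids=[#2:3@100 #5:8@96] asks=[-]
After op 10 [order #9] limit_sell(price=96, qty=4): fills=#2x#9:3@100 #5x#9:1@96; bids=[#5:7@96] asks=[-]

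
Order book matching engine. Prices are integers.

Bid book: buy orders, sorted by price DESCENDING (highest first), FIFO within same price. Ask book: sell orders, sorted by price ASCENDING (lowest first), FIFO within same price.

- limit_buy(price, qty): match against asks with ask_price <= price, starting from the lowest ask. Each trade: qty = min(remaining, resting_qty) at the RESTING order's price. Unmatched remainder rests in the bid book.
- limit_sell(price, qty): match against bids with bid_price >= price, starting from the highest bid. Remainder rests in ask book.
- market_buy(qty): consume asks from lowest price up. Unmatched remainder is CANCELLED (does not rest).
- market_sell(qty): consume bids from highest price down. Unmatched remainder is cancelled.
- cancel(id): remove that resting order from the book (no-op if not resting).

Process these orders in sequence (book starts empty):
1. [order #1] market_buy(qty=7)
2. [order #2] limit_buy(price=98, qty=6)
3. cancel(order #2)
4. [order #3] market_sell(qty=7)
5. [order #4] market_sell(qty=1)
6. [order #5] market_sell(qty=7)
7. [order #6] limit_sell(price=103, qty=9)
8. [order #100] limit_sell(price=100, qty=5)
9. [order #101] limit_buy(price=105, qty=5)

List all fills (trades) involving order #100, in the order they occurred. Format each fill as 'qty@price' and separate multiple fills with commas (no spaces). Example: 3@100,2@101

After op 1 [order #1] market_buy(qty=7): fills=none; bids=[-] asks=[-]
After op 2 [order #2] limit_buy(price=98, qty=6): fills=none; bids=[#2:6@98] asks=[-]
After op 3 cancel(order #2): fills=none; bids=[-] asks=[-]
After op 4 [order #3] market_sell(qty=7): fills=none; bids=[-] asks=[-]
After op 5 [order #4] market_sell(qty=1): fills=none; bids=[-] asks=[-]
After op 6 [order #5] market_sell(qty=7): fills=none; bids=[-] asks=[-]
After op 7 [order #6] limit_sell(price=103, qty=9): fills=none; bids=[-] asks=[#6:9@103]
After op 8 [order #100] limit_sell(price=100, qty=5): fills=none; bids=[-] asks=[#100:5@100 #6:9@103]
After op 9 [order #101] limit_buy(price=105, qty=5): fills=#101x#100:5@100; bids=[-] asks=[#6:9@103]

Answer: 5@100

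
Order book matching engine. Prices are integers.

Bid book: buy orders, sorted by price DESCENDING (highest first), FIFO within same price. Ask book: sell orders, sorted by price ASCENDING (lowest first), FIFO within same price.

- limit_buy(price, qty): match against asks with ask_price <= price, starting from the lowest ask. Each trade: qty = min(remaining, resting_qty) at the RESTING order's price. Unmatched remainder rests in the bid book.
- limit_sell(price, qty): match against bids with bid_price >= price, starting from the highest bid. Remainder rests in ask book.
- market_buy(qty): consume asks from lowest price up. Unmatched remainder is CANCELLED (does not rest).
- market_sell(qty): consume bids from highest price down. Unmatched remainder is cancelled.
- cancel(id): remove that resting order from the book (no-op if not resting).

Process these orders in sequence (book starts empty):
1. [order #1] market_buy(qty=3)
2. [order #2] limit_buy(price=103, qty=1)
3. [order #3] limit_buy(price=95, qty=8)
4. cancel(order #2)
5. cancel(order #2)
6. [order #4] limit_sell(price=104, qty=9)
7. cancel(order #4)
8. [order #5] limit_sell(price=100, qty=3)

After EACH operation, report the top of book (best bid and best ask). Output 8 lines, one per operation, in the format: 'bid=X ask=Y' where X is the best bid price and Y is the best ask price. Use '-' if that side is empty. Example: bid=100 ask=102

After op 1 [order #1] market_buy(qty=3): fills=none; bids=[-] asks=[-]
After op 2 [order #2] limit_buy(price=103, qty=1): fills=none; bids=[#2:1@103] asks=[-]
After op 3 [order #3] limit_buy(price=95, qty=8): fills=none; bids=[#2:1@103 #3:8@95] asks=[-]
After op 4 cancel(order #2): fills=none; bids=[#3:8@95] asks=[-]
After op 5 cancel(order #2): fills=none; bids=[#3:8@95] asks=[-]
After op 6 [order #4] limit_sell(price=104, qty=9): fills=none; bids=[#3:8@95] asks=[#4:9@104]
After op 7 cancel(order #4): fills=none; bids=[#3:8@95] asks=[-]
After op 8 [order #5] limit_sell(price=100, qty=3): fills=none; bids=[#3:8@95] asks=[#5:3@100]

Answer: bid=- ask=-
bid=103 ask=-
bid=103 ask=-
bid=95 ask=-
bid=95 ask=-
bid=95 ask=104
bid=95 ask=-
bid=95 ask=100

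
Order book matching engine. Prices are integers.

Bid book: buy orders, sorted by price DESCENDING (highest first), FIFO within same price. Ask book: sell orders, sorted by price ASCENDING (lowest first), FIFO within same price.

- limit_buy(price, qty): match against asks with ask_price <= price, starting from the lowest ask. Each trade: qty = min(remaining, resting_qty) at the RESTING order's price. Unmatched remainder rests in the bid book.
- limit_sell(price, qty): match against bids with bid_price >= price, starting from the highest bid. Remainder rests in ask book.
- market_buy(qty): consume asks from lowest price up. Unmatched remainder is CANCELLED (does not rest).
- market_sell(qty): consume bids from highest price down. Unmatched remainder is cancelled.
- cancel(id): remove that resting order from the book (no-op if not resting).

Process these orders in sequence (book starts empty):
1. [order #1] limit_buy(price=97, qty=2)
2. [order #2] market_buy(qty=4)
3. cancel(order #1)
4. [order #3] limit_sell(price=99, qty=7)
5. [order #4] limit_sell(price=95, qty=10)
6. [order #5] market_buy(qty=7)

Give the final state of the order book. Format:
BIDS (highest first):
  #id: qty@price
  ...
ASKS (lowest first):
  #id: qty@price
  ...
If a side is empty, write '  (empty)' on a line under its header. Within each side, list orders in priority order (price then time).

Answer: BIDS (highest first):
  (empty)
ASKS (lowest first):
  #4: 3@95
  #3: 7@99

Derivation:
After op 1 [order #1] limit_buy(price=97, qty=2): fills=none; bids=[#1:2@97] asks=[-]
After op 2 [order #2] market_buy(qty=4): fills=none; bids=[#1:2@97] asks=[-]
After op 3 cancel(order #1): fills=none; bids=[-] asks=[-]
After op 4 [order #3] limit_sell(price=99, qty=7): fills=none; bids=[-] asks=[#3:7@99]
After op 5 [order #4] limit_sell(price=95, qty=10): fills=none; bids=[-] asks=[#4:10@95 #3:7@99]
After op 6 [order #5] market_buy(qty=7): fills=#5x#4:7@95; bids=[-] asks=[#4:3@95 #3:7@99]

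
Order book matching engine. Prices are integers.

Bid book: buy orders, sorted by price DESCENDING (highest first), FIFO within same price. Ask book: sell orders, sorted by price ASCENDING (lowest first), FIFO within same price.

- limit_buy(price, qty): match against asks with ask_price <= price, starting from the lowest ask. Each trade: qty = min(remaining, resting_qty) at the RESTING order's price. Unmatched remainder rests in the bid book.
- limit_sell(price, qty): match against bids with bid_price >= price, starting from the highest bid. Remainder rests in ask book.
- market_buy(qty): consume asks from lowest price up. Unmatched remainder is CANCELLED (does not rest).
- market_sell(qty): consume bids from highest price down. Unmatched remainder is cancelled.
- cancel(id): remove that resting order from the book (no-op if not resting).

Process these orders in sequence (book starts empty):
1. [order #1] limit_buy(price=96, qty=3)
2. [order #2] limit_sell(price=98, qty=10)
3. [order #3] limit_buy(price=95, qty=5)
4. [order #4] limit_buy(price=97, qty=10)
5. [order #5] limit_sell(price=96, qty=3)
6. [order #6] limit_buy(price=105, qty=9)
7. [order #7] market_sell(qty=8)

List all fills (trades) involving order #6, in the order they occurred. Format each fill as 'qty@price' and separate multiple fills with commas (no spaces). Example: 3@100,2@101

Answer: 9@98

Derivation:
After op 1 [order #1] limit_buy(price=96, qty=3): fills=none; bids=[#1:3@96] asks=[-]
After op 2 [order #2] limit_sell(price=98, qty=10): fills=none; bids=[#1:3@96] asks=[#2:10@98]
After op 3 [order #3] limit_buy(price=95, qty=5): fills=none; bids=[#1:3@96 #3:5@95] asks=[#2:10@98]
After op 4 [order #4] limit_buy(price=97, qty=10): fills=none; bids=[#4:10@97 #1:3@96 #3:5@95] asks=[#2:10@98]
After op 5 [order #5] limit_sell(price=96, qty=3): fills=#4x#5:3@97; bids=[#4:7@97 #1:3@96 #3:5@95] asks=[#2:10@98]
After op 6 [order #6] limit_buy(price=105, qty=9): fills=#6x#2:9@98; bids=[#4:7@97 #1:3@96 #3:5@95] asks=[#2:1@98]
After op 7 [order #7] market_sell(qty=8): fills=#4x#7:7@97 #1x#7:1@96; bids=[#1:2@96 #3:5@95] asks=[#2:1@98]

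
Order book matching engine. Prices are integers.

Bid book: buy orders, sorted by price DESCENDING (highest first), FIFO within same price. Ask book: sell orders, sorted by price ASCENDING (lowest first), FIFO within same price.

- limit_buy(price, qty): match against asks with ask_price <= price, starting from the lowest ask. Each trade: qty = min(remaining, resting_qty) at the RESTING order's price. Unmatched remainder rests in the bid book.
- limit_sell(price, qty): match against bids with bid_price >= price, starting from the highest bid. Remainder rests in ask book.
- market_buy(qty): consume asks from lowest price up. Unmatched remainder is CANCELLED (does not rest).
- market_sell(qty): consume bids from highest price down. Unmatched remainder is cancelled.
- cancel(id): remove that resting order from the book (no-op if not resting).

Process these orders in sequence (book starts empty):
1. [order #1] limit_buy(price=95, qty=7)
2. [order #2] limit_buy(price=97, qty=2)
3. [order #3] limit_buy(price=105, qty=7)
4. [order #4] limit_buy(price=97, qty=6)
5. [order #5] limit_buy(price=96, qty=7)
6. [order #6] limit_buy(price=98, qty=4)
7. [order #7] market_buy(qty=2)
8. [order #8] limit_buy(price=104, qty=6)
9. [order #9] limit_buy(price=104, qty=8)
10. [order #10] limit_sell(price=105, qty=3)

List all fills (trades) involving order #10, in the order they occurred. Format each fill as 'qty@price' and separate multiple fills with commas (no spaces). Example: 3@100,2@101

Answer: 3@105

Derivation:
After op 1 [order #1] limit_buy(price=95, qty=7): fills=none; bids=[#1:7@95] asks=[-]
After op 2 [order #2] limit_buy(price=97, qty=2): fills=none; bids=[#2:2@97 #1:7@95] asks=[-]
After op 3 [order #3] limit_buy(price=105, qty=7): fills=none; bids=[#3:7@105 #2:2@97 #1:7@95] asks=[-]
After op 4 [order #4] limit_buy(price=97, qty=6): fills=none; bids=[#3:7@105 #2:2@97 #4:6@97 #1:7@95] asks=[-]
After op 5 [order #5] limit_buy(price=96, qty=7): fills=none; bids=[#3:7@105 #2:2@97 #4:6@97 #5:7@96 #1:7@95] asks=[-]
After op 6 [order #6] limit_buy(price=98, qty=4): fills=none; bids=[#3:7@105 #6:4@98 #2:2@97 #4:6@97 #5:7@96 #1:7@95] asks=[-]
After op 7 [order #7] market_buy(qty=2): fills=none; bids=[#3:7@105 #6:4@98 #2:2@97 #4:6@97 #5:7@96 #1:7@95] asks=[-]
After op 8 [order #8] limit_buy(price=104, qty=6): fills=none; bids=[#3:7@105 #8:6@104 #6:4@98 #2:2@97 #4:6@97 #5:7@96 #1:7@95] asks=[-]
After op 9 [order #9] limit_buy(price=104, qty=8): fills=none; bids=[#3:7@105 #8:6@104 #9:8@104 #6:4@98 #2:2@97 #4:6@97 #5:7@96 #1:7@95] asks=[-]
After op 10 [order #10] limit_sell(price=105, qty=3): fills=#3x#10:3@105; bids=[#3:4@105 #8:6@104 #9:8@104 #6:4@98 #2:2@97 #4:6@97 #5:7@96 #1:7@95] asks=[-]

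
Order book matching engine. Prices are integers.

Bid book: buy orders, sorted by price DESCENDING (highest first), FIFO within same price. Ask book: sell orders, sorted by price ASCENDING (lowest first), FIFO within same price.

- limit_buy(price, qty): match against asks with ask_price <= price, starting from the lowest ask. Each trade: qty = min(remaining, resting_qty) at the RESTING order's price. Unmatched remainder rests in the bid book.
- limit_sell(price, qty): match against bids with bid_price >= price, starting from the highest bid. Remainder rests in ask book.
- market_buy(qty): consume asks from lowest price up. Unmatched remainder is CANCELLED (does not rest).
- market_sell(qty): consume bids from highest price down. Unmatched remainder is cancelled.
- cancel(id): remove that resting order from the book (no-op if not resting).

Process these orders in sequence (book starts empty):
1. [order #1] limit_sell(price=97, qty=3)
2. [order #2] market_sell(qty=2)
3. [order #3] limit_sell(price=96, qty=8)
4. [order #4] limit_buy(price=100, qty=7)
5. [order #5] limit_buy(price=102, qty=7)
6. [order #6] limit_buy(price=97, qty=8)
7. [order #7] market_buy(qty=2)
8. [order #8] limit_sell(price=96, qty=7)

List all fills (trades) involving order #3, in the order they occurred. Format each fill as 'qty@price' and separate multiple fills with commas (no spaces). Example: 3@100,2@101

Answer: 7@96,1@96

Derivation:
After op 1 [order #1] limit_sell(price=97, qty=3): fills=none; bids=[-] asks=[#1:3@97]
After op 2 [order #2] market_sell(qty=2): fills=none; bids=[-] asks=[#1:3@97]
After op 3 [order #3] limit_sell(price=96, qty=8): fills=none; bids=[-] asks=[#3:8@96 #1:3@97]
After op 4 [order #4] limit_buy(price=100, qty=7): fills=#4x#3:7@96; bids=[-] asks=[#3:1@96 #1:3@97]
After op 5 [order #5] limit_buy(price=102, qty=7): fills=#5x#3:1@96 #5x#1:3@97; bids=[#5:3@102] asks=[-]
After op 6 [order #6] limit_buy(price=97, qty=8): fills=none; bids=[#5:3@102 #6:8@97] asks=[-]
After op 7 [order #7] market_buy(qty=2): fills=none; bids=[#5:3@102 #6:8@97] asks=[-]
After op 8 [order #8] limit_sell(price=96, qty=7): fills=#5x#8:3@102 #6x#8:4@97; bids=[#6:4@97] asks=[-]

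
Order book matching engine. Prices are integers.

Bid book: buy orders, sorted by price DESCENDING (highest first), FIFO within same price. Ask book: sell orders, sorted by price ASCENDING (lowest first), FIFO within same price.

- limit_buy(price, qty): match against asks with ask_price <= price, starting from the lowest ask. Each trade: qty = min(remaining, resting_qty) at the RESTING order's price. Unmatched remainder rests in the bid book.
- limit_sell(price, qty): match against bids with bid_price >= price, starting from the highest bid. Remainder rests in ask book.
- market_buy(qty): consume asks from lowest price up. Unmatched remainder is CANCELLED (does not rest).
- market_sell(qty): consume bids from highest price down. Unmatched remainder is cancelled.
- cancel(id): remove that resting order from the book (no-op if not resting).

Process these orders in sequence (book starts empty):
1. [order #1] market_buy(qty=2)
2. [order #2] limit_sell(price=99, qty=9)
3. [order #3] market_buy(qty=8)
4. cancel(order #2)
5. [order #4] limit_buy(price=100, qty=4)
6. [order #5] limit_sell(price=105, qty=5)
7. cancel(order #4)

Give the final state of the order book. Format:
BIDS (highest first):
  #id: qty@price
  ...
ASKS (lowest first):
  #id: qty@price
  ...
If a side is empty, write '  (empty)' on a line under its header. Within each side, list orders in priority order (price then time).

After op 1 [order #1] market_buy(qty=2): fills=none; bids=[-] asks=[-]
After op 2 [order #2] limit_sell(price=99, qty=9): fills=none; bids=[-] asks=[#2:9@99]
After op 3 [order #3] market_buy(qty=8): fills=#3x#2:8@99; bids=[-] asks=[#2:1@99]
After op 4 cancel(order #2): fills=none; bids=[-] asks=[-]
After op 5 [order #4] limit_buy(price=100, qty=4): fills=none; bids=[#4:4@100] asks=[-]
After op 6 [order #5] limit_sell(price=105, qty=5): fills=none; bids=[#4:4@100] asks=[#5:5@105]
After op 7 cancel(order #4): fills=none; bids=[-] asks=[#5:5@105]

Answer: BIDS (highest first):
  (empty)
ASKS (lowest first):
  #5: 5@105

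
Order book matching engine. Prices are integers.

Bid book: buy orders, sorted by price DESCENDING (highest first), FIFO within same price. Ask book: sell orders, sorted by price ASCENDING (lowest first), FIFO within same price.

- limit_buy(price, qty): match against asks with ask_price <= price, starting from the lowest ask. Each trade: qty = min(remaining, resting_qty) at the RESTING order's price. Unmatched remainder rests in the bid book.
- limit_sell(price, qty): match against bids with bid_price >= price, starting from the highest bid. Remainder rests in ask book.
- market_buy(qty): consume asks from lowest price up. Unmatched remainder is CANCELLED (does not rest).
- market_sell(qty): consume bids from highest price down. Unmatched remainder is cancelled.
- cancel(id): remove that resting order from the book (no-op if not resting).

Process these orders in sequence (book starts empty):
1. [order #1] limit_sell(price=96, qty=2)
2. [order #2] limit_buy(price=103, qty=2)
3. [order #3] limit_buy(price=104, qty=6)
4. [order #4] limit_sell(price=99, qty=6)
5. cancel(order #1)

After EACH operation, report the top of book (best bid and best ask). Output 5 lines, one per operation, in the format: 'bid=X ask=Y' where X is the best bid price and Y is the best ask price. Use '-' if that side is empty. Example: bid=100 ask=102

After op 1 [order #1] limit_sell(price=96, qty=2): fills=none; bids=[-] asks=[#1:2@96]
After op 2 [order #2] limit_buy(price=103, qty=2): fills=#2x#1:2@96; bids=[-] asks=[-]
After op 3 [order #3] limit_buy(price=104, qty=6): fills=none; bids=[#3:6@104] asks=[-]
After op 4 [order #4] limit_sell(price=99, qty=6): fills=#3x#4:6@104; bids=[-] asks=[-]
After op 5 cancel(order #1): fills=none; bids=[-] asks=[-]

Answer: bid=- ask=96
bid=- ask=-
bid=104 ask=-
bid=- ask=-
bid=- ask=-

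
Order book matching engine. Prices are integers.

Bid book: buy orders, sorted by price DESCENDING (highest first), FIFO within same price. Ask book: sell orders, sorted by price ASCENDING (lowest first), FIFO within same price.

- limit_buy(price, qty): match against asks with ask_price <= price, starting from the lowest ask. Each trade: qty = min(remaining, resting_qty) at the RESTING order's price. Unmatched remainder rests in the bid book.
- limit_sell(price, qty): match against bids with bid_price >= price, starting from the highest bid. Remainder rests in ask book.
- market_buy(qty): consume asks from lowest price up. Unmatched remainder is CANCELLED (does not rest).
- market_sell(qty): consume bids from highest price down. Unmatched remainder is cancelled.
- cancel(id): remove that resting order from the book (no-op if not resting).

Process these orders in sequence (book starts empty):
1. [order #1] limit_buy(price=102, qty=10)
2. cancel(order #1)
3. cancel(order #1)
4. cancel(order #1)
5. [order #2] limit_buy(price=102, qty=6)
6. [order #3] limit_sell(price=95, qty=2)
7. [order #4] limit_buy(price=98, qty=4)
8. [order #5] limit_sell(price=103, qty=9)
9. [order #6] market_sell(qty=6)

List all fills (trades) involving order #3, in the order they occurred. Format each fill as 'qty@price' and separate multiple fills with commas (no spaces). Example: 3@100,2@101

After op 1 [order #1] limit_buy(price=102, qty=10): fills=none; bids=[#1:10@102] asks=[-]
After op 2 cancel(order #1): fills=none; bids=[-] asks=[-]
After op 3 cancel(order #1): fills=none; bids=[-] asks=[-]
After op 4 cancel(order #1): fills=none; bids=[-] asks=[-]
After op 5 [order #2] limit_buy(price=102, qty=6): fills=none; bids=[#2:6@102] asks=[-]
After op 6 [order #3] limit_sell(price=95, qty=2): fills=#2x#3:2@102; bids=[#2:4@102] asks=[-]
After op 7 [order #4] limit_buy(price=98, qty=4): fills=none; bids=[#2:4@102 #4:4@98] asks=[-]
After op 8 [order #5] limit_sell(price=103, qty=9): fills=none; bids=[#2:4@102 #4:4@98] asks=[#5:9@103]
After op 9 [order #6] market_sell(qty=6): fills=#2x#6:4@102 #4x#6:2@98; bids=[#4:2@98] asks=[#5:9@103]

Answer: 2@102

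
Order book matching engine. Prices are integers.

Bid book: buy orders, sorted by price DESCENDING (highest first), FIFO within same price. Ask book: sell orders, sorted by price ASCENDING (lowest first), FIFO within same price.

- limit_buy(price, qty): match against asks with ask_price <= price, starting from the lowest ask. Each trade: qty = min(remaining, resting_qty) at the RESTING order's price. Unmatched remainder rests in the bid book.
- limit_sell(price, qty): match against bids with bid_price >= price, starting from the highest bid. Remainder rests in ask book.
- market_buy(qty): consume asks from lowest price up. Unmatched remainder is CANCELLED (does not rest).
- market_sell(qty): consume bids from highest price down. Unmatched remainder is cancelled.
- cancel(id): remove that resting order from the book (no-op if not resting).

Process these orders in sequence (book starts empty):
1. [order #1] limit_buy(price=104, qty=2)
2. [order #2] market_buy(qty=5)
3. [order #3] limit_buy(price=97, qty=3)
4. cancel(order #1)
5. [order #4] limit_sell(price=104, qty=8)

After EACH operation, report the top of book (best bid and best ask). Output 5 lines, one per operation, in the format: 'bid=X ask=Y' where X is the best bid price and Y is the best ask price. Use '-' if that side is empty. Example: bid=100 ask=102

After op 1 [order #1] limit_buy(price=104, qty=2): fills=none; bids=[#1:2@104] asks=[-]
After op 2 [order #2] market_buy(qty=5): fills=none; bids=[#1:2@104] asks=[-]
After op 3 [order #3] limit_buy(price=97, qty=3): fills=none; bids=[#1:2@104 #3:3@97] asks=[-]
After op 4 cancel(order #1): fills=none; bids=[#3:3@97] asks=[-]
After op 5 [order #4] limit_sell(price=104, qty=8): fills=none; bids=[#3:3@97] asks=[#4:8@104]

Answer: bid=104 ask=-
bid=104 ask=-
bid=104 ask=-
bid=97 ask=-
bid=97 ask=104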